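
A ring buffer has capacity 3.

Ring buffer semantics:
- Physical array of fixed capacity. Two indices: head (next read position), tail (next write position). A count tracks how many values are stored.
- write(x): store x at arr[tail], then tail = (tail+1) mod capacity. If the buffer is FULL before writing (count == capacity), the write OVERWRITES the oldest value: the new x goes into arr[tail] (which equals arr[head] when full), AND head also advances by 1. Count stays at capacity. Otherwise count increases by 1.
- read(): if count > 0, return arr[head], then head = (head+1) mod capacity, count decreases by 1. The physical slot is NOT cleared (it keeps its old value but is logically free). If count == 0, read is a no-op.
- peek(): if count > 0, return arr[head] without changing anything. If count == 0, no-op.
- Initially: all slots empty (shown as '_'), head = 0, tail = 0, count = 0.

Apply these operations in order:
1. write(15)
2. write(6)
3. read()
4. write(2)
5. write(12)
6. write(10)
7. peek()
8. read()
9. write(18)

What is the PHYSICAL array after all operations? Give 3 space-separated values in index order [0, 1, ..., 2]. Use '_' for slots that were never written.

After op 1 (write(15)): arr=[15 _ _] head=0 tail=1 count=1
After op 2 (write(6)): arr=[15 6 _] head=0 tail=2 count=2
After op 3 (read()): arr=[15 6 _] head=1 tail=2 count=1
After op 4 (write(2)): arr=[15 6 2] head=1 tail=0 count=2
After op 5 (write(12)): arr=[12 6 2] head=1 tail=1 count=3
After op 6 (write(10)): arr=[12 10 2] head=2 tail=2 count=3
After op 7 (peek()): arr=[12 10 2] head=2 tail=2 count=3
After op 8 (read()): arr=[12 10 2] head=0 tail=2 count=2
After op 9 (write(18)): arr=[12 10 18] head=0 tail=0 count=3

Answer: 12 10 18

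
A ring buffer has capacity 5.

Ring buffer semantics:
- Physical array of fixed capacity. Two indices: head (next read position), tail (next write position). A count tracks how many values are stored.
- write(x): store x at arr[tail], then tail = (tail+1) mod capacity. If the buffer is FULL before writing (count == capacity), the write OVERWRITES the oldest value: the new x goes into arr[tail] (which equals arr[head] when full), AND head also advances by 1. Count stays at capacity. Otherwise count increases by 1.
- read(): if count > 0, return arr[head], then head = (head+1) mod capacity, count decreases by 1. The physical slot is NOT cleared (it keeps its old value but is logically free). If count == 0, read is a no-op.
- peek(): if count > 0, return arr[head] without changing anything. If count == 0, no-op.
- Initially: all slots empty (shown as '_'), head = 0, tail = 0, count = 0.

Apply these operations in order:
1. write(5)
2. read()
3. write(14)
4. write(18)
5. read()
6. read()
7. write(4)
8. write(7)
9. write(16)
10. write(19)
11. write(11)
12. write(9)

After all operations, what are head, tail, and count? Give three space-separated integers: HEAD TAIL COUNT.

After op 1 (write(5)): arr=[5 _ _ _ _] head=0 tail=1 count=1
After op 2 (read()): arr=[5 _ _ _ _] head=1 tail=1 count=0
After op 3 (write(14)): arr=[5 14 _ _ _] head=1 tail=2 count=1
After op 4 (write(18)): arr=[5 14 18 _ _] head=1 tail=3 count=2
After op 5 (read()): arr=[5 14 18 _ _] head=2 tail=3 count=1
After op 6 (read()): arr=[5 14 18 _ _] head=3 tail=3 count=0
After op 7 (write(4)): arr=[5 14 18 4 _] head=3 tail=4 count=1
After op 8 (write(7)): arr=[5 14 18 4 7] head=3 tail=0 count=2
After op 9 (write(16)): arr=[16 14 18 4 7] head=3 tail=1 count=3
After op 10 (write(19)): arr=[16 19 18 4 7] head=3 tail=2 count=4
After op 11 (write(11)): arr=[16 19 11 4 7] head=3 tail=3 count=5
After op 12 (write(9)): arr=[16 19 11 9 7] head=4 tail=4 count=5

Answer: 4 4 5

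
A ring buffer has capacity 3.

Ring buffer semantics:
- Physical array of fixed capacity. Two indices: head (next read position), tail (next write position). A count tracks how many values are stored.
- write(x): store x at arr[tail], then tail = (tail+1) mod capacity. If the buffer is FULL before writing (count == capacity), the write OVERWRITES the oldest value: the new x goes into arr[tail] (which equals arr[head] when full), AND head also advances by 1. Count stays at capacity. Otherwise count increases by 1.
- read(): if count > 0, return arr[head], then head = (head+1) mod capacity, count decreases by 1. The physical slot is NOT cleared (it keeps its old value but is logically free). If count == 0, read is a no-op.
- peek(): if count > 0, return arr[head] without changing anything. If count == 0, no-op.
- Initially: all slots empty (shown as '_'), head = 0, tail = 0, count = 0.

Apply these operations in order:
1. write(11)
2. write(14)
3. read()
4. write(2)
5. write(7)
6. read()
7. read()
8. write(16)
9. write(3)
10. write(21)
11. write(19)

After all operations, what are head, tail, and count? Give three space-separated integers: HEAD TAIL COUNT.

Answer: 2 2 3

Derivation:
After op 1 (write(11)): arr=[11 _ _] head=0 tail=1 count=1
After op 2 (write(14)): arr=[11 14 _] head=0 tail=2 count=2
After op 3 (read()): arr=[11 14 _] head=1 tail=2 count=1
After op 4 (write(2)): arr=[11 14 2] head=1 tail=0 count=2
After op 5 (write(7)): arr=[7 14 2] head=1 tail=1 count=3
After op 6 (read()): arr=[7 14 2] head=2 tail=1 count=2
After op 7 (read()): arr=[7 14 2] head=0 tail=1 count=1
After op 8 (write(16)): arr=[7 16 2] head=0 tail=2 count=2
After op 9 (write(3)): arr=[7 16 3] head=0 tail=0 count=3
After op 10 (write(21)): arr=[21 16 3] head=1 tail=1 count=3
After op 11 (write(19)): arr=[21 19 3] head=2 tail=2 count=3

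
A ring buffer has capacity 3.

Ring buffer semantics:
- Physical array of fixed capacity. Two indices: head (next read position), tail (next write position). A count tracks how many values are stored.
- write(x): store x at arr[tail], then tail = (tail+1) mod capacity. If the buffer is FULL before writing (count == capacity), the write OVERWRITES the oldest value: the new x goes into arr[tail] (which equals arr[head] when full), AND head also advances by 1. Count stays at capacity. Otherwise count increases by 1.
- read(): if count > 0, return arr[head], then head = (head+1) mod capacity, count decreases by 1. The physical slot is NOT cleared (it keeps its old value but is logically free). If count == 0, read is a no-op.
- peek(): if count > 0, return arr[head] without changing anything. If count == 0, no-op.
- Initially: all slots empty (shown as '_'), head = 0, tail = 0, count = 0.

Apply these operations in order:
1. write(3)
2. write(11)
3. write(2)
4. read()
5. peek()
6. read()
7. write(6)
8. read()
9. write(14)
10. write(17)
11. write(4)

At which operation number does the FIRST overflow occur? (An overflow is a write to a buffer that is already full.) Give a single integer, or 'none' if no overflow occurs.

Answer: 11

Derivation:
After op 1 (write(3)): arr=[3 _ _] head=0 tail=1 count=1
After op 2 (write(11)): arr=[3 11 _] head=0 tail=2 count=2
After op 3 (write(2)): arr=[3 11 2] head=0 tail=0 count=3
After op 4 (read()): arr=[3 11 2] head=1 tail=0 count=2
After op 5 (peek()): arr=[3 11 2] head=1 tail=0 count=2
After op 6 (read()): arr=[3 11 2] head=2 tail=0 count=1
After op 7 (write(6)): arr=[6 11 2] head=2 tail=1 count=2
After op 8 (read()): arr=[6 11 2] head=0 tail=1 count=1
After op 9 (write(14)): arr=[6 14 2] head=0 tail=2 count=2
After op 10 (write(17)): arr=[6 14 17] head=0 tail=0 count=3
After op 11 (write(4)): arr=[4 14 17] head=1 tail=1 count=3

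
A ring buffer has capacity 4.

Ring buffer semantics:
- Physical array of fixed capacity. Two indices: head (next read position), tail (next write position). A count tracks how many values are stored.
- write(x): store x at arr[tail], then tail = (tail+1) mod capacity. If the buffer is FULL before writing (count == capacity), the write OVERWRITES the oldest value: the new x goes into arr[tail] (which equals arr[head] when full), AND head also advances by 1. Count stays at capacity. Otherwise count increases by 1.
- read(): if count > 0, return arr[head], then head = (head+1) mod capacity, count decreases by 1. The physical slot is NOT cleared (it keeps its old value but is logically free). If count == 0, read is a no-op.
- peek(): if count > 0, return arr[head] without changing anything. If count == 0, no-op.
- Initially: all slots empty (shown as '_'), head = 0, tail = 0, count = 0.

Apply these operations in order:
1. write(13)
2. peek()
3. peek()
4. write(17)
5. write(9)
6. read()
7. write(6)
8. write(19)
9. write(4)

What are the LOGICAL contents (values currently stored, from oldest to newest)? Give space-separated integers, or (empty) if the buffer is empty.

After op 1 (write(13)): arr=[13 _ _ _] head=0 tail=1 count=1
After op 2 (peek()): arr=[13 _ _ _] head=0 tail=1 count=1
After op 3 (peek()): arr=[13 _ _ _] head=0 tail=1 count=1
After op 4 (write(17)): arr=[13 17 _ _] head=0 tail=2 count=2
After op 5 (write(9)): arr=[13 17 9 _] head=0 tail=3 count=3
After op 6 (read()): arr=[13 17 9 _] head=1 tail=3 count=2
After op 7 (write(6)): arr=[13 17 9 6] head=1 tail=0 count=3
After op 8 (write(19)): arr=[19 17 9 6] head=1 tail=1 count=4
After op 9 (write(4)): arr=[19 4 9 6] head=2 tail=2 count=4

Answer: 9 6 19 4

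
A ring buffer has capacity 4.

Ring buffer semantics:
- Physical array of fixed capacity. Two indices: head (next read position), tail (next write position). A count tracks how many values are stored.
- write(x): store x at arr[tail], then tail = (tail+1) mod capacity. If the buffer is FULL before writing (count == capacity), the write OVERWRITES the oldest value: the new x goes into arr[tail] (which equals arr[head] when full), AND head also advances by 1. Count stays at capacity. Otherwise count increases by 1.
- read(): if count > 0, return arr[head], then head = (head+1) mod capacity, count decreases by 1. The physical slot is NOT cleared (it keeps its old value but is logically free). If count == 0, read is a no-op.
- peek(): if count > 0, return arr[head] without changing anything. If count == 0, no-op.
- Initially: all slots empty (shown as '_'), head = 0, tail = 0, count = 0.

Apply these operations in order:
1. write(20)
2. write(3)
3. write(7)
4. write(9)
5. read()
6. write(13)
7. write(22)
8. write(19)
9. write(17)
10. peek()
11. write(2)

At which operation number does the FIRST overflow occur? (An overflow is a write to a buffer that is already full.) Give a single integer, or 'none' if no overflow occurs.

Answer: 7

Derivation:
After op 1 (write(20)): arr=[20 _ _ _] head=0 tail=1 count=1
After op 2 (write(3)): arr=[20 3 _ _] head=0 tail=2 count=2
After op 3 (write(7)): arr=[20 3 7 _] head=0 tail=3 count=3
After op 4 (write(9)): arr=[20 3 7 9] head=0 tail=0 count=4
After op 5 (read()): arr=[20 3 7 9] head=1 tail=0 count=3
After op 6 (write(13)): arr=[13 3 7 9] head=1 tail=1 count=4
After op 7 (write(22)): arr=[13 22 7 9] head=2 tail=2 count=4
After op 8 (write(19)): arr=[13 22 19 9] head=3 tail=3 count=4
After op 9 (write(17)): arr=[13 22 19 17] head=0 tail=0 count=4
After op 10 (peek()): arr=[13 22 19 17] head=0 tail=0 count=4
After op 11 (write(2)): arr=[2 22 19 17] head=1 tail=1 count=4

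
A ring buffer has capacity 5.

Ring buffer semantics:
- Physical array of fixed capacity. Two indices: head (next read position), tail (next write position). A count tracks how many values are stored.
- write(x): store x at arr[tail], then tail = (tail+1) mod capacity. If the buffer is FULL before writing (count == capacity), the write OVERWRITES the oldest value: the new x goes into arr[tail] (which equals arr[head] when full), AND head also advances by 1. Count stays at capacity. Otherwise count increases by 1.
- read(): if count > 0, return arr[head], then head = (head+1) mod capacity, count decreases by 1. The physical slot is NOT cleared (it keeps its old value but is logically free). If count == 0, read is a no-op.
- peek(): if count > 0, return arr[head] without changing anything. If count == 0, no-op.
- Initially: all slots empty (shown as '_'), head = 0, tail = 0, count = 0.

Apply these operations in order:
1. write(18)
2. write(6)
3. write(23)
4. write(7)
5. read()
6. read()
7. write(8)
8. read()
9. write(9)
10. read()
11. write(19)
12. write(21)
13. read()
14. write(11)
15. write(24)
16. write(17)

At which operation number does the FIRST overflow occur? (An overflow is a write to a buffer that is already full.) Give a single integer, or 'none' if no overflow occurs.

Answer: 16

Derivation:
After op 1 (write(18)): arr=[18 _ _ _ _] head=0 tail=1 count=1
After op 2 (write(6)): arr=[18 6 _ _ _] head=0 tail=2 count=2
After op 3 (write(23)): arr=[18 6 23 _ _] head=0 tail=3 count=3
After op 4 (write(7)): arr=[18 6 23 7 _] head=0 tail=4 count=4
After op 5 (read()): arr=[18 6 23 7 _] head=1 tail=4 count=3
After op 6 (read()): arr=[18 6 23 7 _] head=2 tail=4 count=2
After op 7 (write(8)): arr=[18 6 23 7 8] head=2 tail=0 count=3
After op 8 (read()): arr=[18 6 23 7 8] head=3 tail=0 count=2
After op 9 (write(9)): arr=[9 6 23 7 8] head=3 tail=1 count=3
After op 10 (read()): arr=[9 6 23 7 8] head=4 tail=1 count=2
After op 11 (write(19)): arr=[9 19 23 7 8] head=4 tail=2 count=3
After op 12 (write(21)): arr=[9 19 21 7 8] head=4 tail=3 count=4
After op 13 (read()): arr=[9 19 21 7 8] head=0 tail=3 count=3
After op 14 (write(11)): arr=[9 19 21 11 8] head=0 tail=4 count=4
After op 15 (write(24)): arr=[9 19 21 11 24] head=0 tail=0 count=5
After op 16 (write(17)): arr=[17 19 21 11 24] head=1 tail=1 count=5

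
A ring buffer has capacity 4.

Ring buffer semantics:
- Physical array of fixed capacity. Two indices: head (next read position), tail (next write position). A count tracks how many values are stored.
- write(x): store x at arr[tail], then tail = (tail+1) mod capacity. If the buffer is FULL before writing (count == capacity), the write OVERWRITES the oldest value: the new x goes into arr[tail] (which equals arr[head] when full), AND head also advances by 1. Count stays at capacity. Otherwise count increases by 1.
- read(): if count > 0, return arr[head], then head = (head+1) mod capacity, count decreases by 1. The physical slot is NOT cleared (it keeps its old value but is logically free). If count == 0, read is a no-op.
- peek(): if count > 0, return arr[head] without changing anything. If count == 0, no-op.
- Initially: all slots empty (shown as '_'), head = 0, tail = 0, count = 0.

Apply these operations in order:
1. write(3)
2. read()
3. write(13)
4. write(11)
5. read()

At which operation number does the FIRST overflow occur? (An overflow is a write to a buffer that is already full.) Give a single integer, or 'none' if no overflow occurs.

After op 1 (write(3)): arr=[3 _ _ _] head=0 tail=1 count=1
After op 2 (read()): arr=[3 _ _ _] head=1 tail=1 count=0
After op 3 (write(13)): arr=[3 13 _ _] head=1 tail=2 count=1
After op 4 (write(11)): arr=[3 13 11 _] head=1 tail=3 count=2
After op 5 (read()): arr=[3 13 11 _] head=2 tail=3 count=1

Answer: none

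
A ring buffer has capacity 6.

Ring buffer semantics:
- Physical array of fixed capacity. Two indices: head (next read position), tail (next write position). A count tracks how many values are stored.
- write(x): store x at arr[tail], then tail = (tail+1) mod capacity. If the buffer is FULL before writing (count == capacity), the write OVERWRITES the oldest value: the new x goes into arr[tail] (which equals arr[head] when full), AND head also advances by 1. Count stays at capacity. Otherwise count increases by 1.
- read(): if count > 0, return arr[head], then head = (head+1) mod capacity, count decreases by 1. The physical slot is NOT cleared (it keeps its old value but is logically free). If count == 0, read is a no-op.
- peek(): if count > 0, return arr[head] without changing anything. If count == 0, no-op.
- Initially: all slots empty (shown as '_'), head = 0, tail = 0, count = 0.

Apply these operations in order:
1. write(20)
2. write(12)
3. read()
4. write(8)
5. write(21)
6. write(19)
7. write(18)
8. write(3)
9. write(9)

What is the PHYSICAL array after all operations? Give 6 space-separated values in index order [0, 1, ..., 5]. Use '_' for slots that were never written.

After op 1 (write(20)): arr=[20 _ _ _ _ _] head=0 tail=1 count=1
After op 2 (write(12)): arr=[20 12 _ _ _ _] head=0 tail=2 count=2
After op 3 (read()): arr=[20 12 _ _ _ _] head=1 tail=2 count=1
After op 4 (write(8)): arr=[20 12 8 _ _ _] head=1 tail=3 count=2
After op 5 (write(21)): arr=[20 12 8 21 _ _] head=1 tail=4 count=3
After op 6 (write(19)): arr=[20 12 8 21 19 _] head=1 tail=5 count=4
After op 7 (write(18)): arr=[20 12 8 21 19 18] head=1 tail=0 count=5
After op 8 (write(3)): arr=[3 12 8 21 19 18] head=1 tail=1 count=6
After op 9 (write(9)): arr=[3 9 8 21 19 18] head=2 tail=2 count=6

Answer: 3 9 8 21 19 18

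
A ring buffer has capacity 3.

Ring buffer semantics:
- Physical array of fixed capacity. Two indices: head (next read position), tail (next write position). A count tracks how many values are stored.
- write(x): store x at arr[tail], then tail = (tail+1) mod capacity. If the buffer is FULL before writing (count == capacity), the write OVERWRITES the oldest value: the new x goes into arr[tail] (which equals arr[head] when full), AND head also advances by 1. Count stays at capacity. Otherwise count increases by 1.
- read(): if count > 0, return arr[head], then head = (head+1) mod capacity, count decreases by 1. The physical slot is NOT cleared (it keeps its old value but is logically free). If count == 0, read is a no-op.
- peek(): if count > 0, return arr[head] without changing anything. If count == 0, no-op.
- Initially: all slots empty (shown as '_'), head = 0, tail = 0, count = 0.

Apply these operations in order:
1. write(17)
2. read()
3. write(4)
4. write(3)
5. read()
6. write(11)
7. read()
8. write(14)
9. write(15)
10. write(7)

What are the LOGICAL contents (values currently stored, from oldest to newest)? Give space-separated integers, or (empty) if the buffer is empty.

Answer: 14 15 7

Derivation:
After op 1 (write(17)): arr=[17 _ _] head=0 tail=1 count=1
After op 2 (read()): arr=[17 _ _] head=1 tail=1 count=0
After op 3 (write(4)): arr=[17 4 _] head=1 tail=2 count=1
After op 4 (write(3)): arr=[17 4 3] head=1 tail=0 count=2
After op 5 (read()): arr=[17 4 3] head=2 tail=0 count=1
After op 6 (write(11)): arr=[11 4 3] head=2 tail=1 count=2
After op 7 (read()): arr=[11 4 3] head=0 tail=1 count=1
After op 8 (write(14)): arr=[11 14 3] head=0 tail=2 count=2
After op 9 (write(15)): arr=[11 14 15] head=0 tail=0 count=3
After op 10 (write(7)): arr=[7 14 15] head=1 tail=1 count=3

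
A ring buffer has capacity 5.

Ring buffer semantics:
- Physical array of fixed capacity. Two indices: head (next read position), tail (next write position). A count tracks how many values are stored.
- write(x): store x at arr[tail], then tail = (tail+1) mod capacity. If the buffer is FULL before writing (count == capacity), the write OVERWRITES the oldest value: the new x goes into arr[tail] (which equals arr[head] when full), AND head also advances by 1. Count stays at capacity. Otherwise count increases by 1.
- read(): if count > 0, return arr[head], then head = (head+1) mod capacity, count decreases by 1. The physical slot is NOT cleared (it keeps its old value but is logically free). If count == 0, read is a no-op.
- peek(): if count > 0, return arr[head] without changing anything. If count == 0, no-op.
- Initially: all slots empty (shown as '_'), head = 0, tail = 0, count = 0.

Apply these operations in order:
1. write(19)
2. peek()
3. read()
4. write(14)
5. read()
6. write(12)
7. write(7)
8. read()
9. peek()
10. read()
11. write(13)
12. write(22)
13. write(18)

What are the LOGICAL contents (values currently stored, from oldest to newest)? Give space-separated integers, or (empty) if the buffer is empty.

After op 1 (write(19)): arr=[19 _ _ _ _] head=0 tail=1 count=1
After op 2 (peek()): arr=[19 _ _ _ _] head=0 tail=1 count=1
After op 3 (read()): arr=[19 _ _ _ _] head=1 tail=1 count=0
After op 4 (write(14)): arr=[19 14 _ _ _] head=1 tail=2 count=1
After op 5 (read()): arr=[19 14 _ _ _] head=2 tail=2 count=0
After op 6 (write(12)): arr=[19 14 12 _ _] head=2 tail=3 count=1
After op 7 (write(7)): arr=[19 14 12 7 _] head=2 tail=4 count=2
After op 8 (read()): arr=[19 14 12 7 _] head=3 tail=4 count=1
After op 9 (peek()): arr=[19 14 12 7 _] head=3 tail=4 count=1
After op 10 (read()): arr=[19 14 12 7 _] head=4 tail=4 count=0
After op 11 (write(13)): arr=[19 14 12 7 13] head=4 tail=0 count=1
After op 12 (write(22)): arr=[22 14 12 7 13] head=4 tail=1 count=2
After op 13 (write(18)): arr=[22 18 12 7 13] head=4 tail=2 count=3

Answer: 13 22 18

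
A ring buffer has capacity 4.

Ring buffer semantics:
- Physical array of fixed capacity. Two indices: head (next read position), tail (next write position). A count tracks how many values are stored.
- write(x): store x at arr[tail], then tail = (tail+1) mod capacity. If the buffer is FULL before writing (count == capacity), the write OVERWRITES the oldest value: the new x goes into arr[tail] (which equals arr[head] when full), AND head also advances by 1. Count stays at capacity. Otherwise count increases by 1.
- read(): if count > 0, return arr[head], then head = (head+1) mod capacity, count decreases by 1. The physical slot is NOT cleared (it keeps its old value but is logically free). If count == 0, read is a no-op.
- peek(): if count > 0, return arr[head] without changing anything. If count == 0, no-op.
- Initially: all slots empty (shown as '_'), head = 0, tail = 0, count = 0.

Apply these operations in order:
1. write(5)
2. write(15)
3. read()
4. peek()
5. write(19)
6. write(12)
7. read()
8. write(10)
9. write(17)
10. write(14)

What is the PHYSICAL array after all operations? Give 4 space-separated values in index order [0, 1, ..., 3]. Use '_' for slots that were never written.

After op 1 (write(5)): arr=[5 _ _ _] head=0 tail=1 count=1
After op 2 (write(15)): arr=[5 15 _ _] head=0 tail=2 count=2
After op 3 (read()): arr=[5 15 _ _] head=1 tail=2 count=1
After op 4 (peek()): arr=[5 15 _ _] head=1 tail=2 count=1
After op 5 (write(19)): arr=[5 15 19 _] head=1 tail=3 count=2
After op 6 (write(12)): arr=[5 15 19 12] head=1 tail=0 count=3
After op 7 (read()): arr=[5 15 19 12] head=2 tail=0 count=2
After op 8 (write(10)): arr=[10 15 19 12] head=2 tail=1 count=3
After op 9 (write(17)): arr=[10 17 19 12] head=2 tail=2 count=4
After op 10 (write(14)): arr=[10 17 14 12] head=3 tail=3 count=4

Answer: 10 17 14 12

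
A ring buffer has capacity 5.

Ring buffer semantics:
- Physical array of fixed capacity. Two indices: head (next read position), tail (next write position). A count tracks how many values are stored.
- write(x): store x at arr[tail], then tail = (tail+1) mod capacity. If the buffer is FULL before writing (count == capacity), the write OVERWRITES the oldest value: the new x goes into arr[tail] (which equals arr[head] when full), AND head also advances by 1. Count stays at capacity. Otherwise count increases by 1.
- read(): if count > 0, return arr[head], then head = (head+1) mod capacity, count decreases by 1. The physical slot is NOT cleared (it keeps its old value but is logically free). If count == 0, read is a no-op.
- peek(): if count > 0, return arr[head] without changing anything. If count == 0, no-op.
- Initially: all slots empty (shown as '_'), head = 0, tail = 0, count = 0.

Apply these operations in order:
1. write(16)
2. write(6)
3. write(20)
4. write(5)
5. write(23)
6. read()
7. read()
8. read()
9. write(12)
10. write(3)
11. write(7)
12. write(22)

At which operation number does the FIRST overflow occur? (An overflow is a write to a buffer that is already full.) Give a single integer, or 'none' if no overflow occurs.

After op 1 (write(16)): arr=[16 _ _ _ _] head=0 tail=1 count=1
After op 2 (write(6)): arr=[16 6 _ _ _] head=0 tail=2 count=2
After op 3 (write(20)): arr=[16 6 20 _ _] head=0 tail=3 count=3
After op 4 (write(5)): arr=[16 6 20 5 _] head=0 tail=4 count=4
After op 5 (write(23)): arr=[16 6 20 5 23] head=0 tail=0 count=5
After op 6 (read()): arr=[16 6 20 5 23] head=1 tail=0 count=4
After op 7 (read()): arr=[16 6 20 5 23] head=2 tail=0 count=3
After op 8 (read()): arr=[16 6 20 5 23] head=3 tail=0 count=2
After op 9 (write(12)): arr=[12 6 20 5 23] head=3 tail=1 count=3
After op 10 (write(3)): arr=[12 3 20 5 23] head=3 tail=2 count=4
After op 11 (write(7)): arr=[12 3 7 5 23] head=3 tail=3 count=5
After op 12 (write(22)): arr=[12 3 7 22 23] head=4 tail=4 count=5

Answer: 12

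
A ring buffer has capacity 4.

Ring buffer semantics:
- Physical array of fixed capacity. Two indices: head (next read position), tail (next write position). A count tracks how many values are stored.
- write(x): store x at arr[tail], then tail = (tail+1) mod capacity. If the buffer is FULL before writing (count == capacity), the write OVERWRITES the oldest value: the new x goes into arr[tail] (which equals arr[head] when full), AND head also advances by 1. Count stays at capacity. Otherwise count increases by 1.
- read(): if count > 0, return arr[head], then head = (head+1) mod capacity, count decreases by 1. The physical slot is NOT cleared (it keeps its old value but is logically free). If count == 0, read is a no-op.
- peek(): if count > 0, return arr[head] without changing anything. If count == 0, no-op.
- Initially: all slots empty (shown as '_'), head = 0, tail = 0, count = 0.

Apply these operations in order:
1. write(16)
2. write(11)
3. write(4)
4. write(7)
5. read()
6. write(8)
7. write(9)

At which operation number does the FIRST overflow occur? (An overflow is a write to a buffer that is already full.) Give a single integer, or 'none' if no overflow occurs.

After op 1 (write(16)): arr=[16 _ _ _] head=0 tail=1 count=1
After op 2 (write(11)): arr=[16 11 _ _] head=0 tail=2 count=2
After op 3 (write(4)): arr=[16 11 4 _] head=0 tail=3 count=3
After op 4 (write(7)): arr=[16 11 4 7] head=0 tail=0 count=4
After op 5 (read()): arr=[16 11 4 7] head=1 tail=0 count=3
After op 6 (write(8)): arr=[8 11 4 7] head=1 tail=1 count=4
After op 7 (write(9)): arr=[8 9 4 7] head=2 tail=2 count=4

Answer: 7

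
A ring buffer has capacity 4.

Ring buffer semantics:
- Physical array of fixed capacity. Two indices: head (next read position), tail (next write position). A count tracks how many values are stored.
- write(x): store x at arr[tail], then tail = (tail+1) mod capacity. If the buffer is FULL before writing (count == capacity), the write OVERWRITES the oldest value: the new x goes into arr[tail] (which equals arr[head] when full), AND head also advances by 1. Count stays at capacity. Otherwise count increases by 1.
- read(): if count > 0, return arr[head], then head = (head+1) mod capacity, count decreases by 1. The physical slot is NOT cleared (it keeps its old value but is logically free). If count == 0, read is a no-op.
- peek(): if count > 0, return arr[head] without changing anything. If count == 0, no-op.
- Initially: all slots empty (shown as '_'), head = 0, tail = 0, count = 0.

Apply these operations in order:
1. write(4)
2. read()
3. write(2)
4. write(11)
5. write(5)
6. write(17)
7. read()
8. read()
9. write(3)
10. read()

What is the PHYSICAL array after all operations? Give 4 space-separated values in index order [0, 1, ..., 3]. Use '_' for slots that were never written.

After op 1 (write(4)): arr=[4 _ _ _] head=0 tail=1 count=1
After op 2 (read()): arr=[4 _ _ _] head=1 tail=1 count=0
After op 3 (write(2)): arr=[4 2 _ _] head=1 tail=2 count=1
After op 4 (write(11)): arr=[4 2 11 _] head=1 tail=3 count=2
After op 5 (write(5)): arr=[4 2 11 5] head=1 tail=0 count=3
After op 6 (write(17)): arr=[17 2 11 5] head=1 tail=1 count=4
After op 7 (read()): arr=[17 2 11 5] head=2 tail=1 count=3
After op 8 (read()): arr=[17 2 11 5] head=3 tail=1 count=2
After op 9 (write(3)): arr=[17 3 11 5] head=3 tail=2 count=3
After op 10 (read()): arr=[17 3 11 5] head=0 tail=2 count=2

Answer: 17 3 11 5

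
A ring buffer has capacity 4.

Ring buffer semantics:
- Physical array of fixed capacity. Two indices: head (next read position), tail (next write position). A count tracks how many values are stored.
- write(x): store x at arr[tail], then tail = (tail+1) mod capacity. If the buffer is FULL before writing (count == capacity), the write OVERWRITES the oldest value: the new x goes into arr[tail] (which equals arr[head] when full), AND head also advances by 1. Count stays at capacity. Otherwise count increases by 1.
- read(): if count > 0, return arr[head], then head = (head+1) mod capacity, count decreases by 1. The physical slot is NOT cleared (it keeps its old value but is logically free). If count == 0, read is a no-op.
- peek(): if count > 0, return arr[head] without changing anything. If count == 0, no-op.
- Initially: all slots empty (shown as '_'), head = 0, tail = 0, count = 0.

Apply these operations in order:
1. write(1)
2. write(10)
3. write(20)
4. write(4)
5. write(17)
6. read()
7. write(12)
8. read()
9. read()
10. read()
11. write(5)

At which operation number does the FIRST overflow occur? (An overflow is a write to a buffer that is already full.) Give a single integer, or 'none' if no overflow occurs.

Answer: 5

Derivation:
After op 1 (write(1)): arr=[1 _ _ _] head=0 tail=1 count=1
After op 2 (write(10)): arr=[1 10 _ _] head=0 tail=2 count=2
After op 3 (write(20)): arr=[1 10 20 _] head=0 tail=3 count=3
After op 4 (write(4)): arr=[1 10 20 4] head=0 tail=0 count=4
After op 5 (write(17)): arr=[17 10 20 4] head=1 tail=1 count=4
After op 6 (read()): arr=[17 10 20 4] head=2 tail=1 count=3
After op 7 (write(12)): arr=[17 12 20 4] head=2 tail=2 count=4
After op 8 (read()): arr=[17 12 20 4] head=3 tail=2 count=3
After op 9 (read()): arr=[17 12 20 4] head=0 tail=2 count=2
After op 10 (read()): arr=[17 12 20 4] head=1 tail=2 count=1
After op 11 (write(5)): arr=[17 12 5 4] head=1 tail=3 count=2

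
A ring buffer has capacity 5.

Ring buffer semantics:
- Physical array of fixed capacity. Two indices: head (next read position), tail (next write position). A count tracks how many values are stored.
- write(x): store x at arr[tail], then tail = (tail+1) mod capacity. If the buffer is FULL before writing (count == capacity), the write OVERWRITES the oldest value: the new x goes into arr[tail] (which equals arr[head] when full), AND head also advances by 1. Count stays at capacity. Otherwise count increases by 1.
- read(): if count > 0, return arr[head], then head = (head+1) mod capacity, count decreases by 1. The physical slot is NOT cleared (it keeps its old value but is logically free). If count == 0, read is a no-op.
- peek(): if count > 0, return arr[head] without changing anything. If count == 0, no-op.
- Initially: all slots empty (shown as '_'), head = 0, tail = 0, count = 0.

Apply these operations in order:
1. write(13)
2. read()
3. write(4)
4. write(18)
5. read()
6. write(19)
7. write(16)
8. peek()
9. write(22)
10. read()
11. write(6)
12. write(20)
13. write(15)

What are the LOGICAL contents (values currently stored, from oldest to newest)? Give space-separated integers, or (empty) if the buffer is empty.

After op 1 (write(13)): arr=[13 _ _ _ _] head=0 tail=1 count=1
After op 2 (read()): arr=[13 _ _ _ _] head=1 tail=1 count=0
After op 3 (write(4)): arr=[13 4 _ _ _] head=1 tail=2 count=1
After op 4 (write(18)): arr=[13 4 18 _ _] head=1 tail=3 count=2
After op 5 (read()): arr=[13 4 18 _ _] head=2 tail=3 count=1
After op 6 (write(19)): arr=[13 4 18 19 _] head=2 tail=4 count=2
After op 7 (write(16)): arr=[13 4 18 19 16] head=2 tail=0 count=3
After op 8 (peek()): arr=[13 4 18 19 16] head=2 tail=0 count=3
After op 9 (write(22)): arr=[22 4 18 19 16] head=2 tail=1 count=4
After op 10 (read()): arr=[22 4 18 19 16] head=3 tail=1 count=3
After op 11 (write(6)): arr=[22 6 18 19 16] head=3 tail=2 count=4
After op 12 (write(20)): arr=[22 6 20 19 16] head=3 tail=3 count=5
After op 13 (write(15)): arr=[22 6 20 15 16] head=4 tail=4 count=5

Answer: 16 22 6 20 15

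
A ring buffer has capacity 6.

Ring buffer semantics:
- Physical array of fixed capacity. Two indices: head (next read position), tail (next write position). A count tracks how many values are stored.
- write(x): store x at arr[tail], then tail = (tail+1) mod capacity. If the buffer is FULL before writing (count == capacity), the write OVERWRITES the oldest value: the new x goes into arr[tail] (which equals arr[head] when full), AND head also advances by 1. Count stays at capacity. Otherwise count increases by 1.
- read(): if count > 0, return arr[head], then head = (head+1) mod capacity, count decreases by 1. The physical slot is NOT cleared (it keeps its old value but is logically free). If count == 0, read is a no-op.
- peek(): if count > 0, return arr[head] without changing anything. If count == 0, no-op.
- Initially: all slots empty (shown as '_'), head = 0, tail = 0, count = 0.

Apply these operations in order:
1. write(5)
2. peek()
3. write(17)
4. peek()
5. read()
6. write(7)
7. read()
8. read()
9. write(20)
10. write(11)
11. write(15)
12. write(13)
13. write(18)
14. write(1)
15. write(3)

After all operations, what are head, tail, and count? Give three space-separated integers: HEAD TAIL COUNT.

Answer: 4 4 6

Derivation:
After op 1 (write(5)): arr=[5 _ _ _ _ _] head=0 tail=1 count=1
After op 2 (peek()): arr=[5 _ _ _ _ _] head=0 tail=1 count=1
After op 3 (write(17)): arr=[5 17 _ _ _ _] head=0 tail=2 count=2
After op 4 (peek()): arr=[5 17 _ _ _ _] head=0 tail=2 count=2
After op 5 (read()): arr=[5 17 _ _ _ _] head=1 tail=2 count=1
After op 6 (write(7)): arr=[5 17 7 _ _ _] head=1 tail=3 count=2
After op 7 (read()): arr=[5 17 7 _ _ _] head=2 tail=3 count=1
After op 8 (read()): arr=[5 17 7 _ _ _] head=3 tail=3 count=0
After op 9 (write(20)): arr=[5 17 7 20 _ _] head=3 tail=4 count=1
After op 10 (write(11)): arr=[5 17 7 20 11 _] head=3 tail=5 count=2
After op 11 (write(15)): arr=[5 17 7 20 11 15] head=3 tail=0 count=3
After op 12 (write(13)): arr=[13 17 7 20 11 15] head=3 tail=1 count=4
After op 13 (write(18)): arr=[13 18 7 20 11 15] head=3 tail=2 count=5
After op 14 (write(1)): arr=[13 18 1 20 11 15] head=3 tail=3 count=6
After op 15 (write(3)): arr=[13 18 1 3 11 15] head=4 tail=4 count=6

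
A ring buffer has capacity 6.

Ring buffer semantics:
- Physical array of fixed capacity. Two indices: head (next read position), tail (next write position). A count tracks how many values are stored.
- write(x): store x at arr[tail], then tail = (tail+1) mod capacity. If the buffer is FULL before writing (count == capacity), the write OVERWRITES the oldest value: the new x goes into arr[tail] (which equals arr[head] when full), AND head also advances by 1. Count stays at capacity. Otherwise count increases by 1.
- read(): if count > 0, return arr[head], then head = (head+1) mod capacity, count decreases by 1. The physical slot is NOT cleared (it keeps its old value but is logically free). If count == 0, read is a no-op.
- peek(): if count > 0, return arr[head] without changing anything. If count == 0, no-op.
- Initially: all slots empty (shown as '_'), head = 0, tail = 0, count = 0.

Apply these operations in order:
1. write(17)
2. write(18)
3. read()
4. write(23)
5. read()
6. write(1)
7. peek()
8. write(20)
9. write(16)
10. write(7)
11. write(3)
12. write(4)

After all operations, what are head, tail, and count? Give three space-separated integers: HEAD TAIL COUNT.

Answer: 3 3 6

Derivation:
After op 1 (write(17)): arr=[17 _ _ _ _ _] head=0 tail=1 count=1
After op 2 (write(18)): arr=[17 18 _ _ _ _] head=0 tail=2 count=2
After op 3 (read()): arr=[17 18 _ _ _ _] head=1 tail=2 count=1
After op 4 (write(23)): arr=[17 18 23 _ _ _] head=1 tail=3 count=2
After op 5 (read()): arr=[17 18 23 _ _ _] head=2 tail=3 count=1
After op 6 (write(1)): arr=[17 18 23 1 _ _] head=2 tail=4 count=2
After op 7 (peek()): arr=[17 18 23 1 _ _] head=2 tail=4 count=2
After op 8 (write(20)): arr=[17 18 23 1 20 _] head=2 tail=5 count=3
After op 9 (write(16)): arr=[17 18 23 1 20 16] head=2 tail=0 count=4
After op 10 (write(7)): arr=[7 18 23 1 20 16] head=2 tail=1 count=5
After op 11 (write(3)): arr=[7 3 23 1 20 16] head=2 tail=2 count=6
After op 12 (write(4)): arr=[7 3 4 1 20 16] head=3 tail=3 count=6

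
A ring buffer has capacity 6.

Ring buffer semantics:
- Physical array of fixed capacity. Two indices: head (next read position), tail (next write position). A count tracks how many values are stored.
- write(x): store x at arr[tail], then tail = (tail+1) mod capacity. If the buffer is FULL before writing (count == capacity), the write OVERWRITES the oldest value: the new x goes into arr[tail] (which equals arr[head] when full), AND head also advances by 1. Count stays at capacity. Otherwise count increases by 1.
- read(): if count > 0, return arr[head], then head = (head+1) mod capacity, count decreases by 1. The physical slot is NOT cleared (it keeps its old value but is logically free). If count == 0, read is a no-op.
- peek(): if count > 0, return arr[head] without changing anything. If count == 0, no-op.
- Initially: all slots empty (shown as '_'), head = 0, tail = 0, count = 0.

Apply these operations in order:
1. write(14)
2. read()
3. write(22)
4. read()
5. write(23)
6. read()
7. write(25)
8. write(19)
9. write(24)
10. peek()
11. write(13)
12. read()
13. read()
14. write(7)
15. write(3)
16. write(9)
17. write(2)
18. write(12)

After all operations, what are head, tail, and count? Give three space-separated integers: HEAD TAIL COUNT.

After op 1 (write(14)): arr=[14 _ _ _ _ _] head=0 tail=1 count=1
After op 2 (read()): arr=[14 _ _ _ _ _] head=1 tail=1 count=0
After op 3 (write(22)): arr=[14 22 _ _ _ _] head=1 tail=2 count=1
After op 4 (read()): arr=[14 22 _ _ _ _] head=2 tail=2 count=0
After op 5 (write(23)): arr=[14 22 23 _ _ _] head=2 tail=3 count=1
After op 6 (read()): arr=[14 22 23 _ _ _] head=3 tail=3 count=0
After op 7 (write(25)): arr=[14 22 23 25 _ _] head=3 tail=4 count=1
After op 8 (write(19)): arr=[14 22 23 25 19 _] head=3 tail=5 count=2
After op 9 (write(24)): arr=[14 22 23 25 19 24] head=3 tail=0 count=3
After op 10 (peek()): arr=[14 22 23 25 19 24] head=3 tail=0 count=3
After op 11 (write(13)): arr=[13 22 23 25 19 24] head=3 tail=1 count=4
After op 12 (read()): arr=[13 22 23 25 19 24] head=4 tail=1 count=3
After op 13 (read()): arr=[13 22 23 25 19 24] head=5 tail=1 count=2
After op 14 (write(7)): arr=[13 7 23 25 19 24] head=5 tail=2 count=3
After op 15 (write(3)): arr=[13 7 3 25 19 24] head=5 tail=3 count=4
After op 16 (write(9)): arr=[13 7 3 9 19 24] head=5 tail=4 count=5
After op 17 (write(2)): arr=[13 7 3 9 2 24] head=5 tail=5 count=6
After op 18 (write(12)): arr=[13 7 3 9 2 12] head=0 tail=0 count=6

Answer: 0 0 6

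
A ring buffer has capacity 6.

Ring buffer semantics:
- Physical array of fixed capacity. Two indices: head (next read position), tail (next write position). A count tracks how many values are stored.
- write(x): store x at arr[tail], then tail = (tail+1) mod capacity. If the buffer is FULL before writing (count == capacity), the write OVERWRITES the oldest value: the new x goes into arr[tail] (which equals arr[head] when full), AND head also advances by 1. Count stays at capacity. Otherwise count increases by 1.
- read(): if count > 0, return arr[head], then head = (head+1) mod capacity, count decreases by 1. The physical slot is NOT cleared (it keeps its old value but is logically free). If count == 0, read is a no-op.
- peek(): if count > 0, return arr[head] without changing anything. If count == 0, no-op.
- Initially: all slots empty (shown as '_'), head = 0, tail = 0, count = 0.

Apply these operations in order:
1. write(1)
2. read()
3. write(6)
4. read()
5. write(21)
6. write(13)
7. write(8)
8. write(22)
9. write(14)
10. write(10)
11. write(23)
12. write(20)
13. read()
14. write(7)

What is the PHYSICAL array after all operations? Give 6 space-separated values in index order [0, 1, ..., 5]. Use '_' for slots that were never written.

Answer: 14 10 23 20 7 22

Derivation:
After op 1 (write(1)): arr=[1 _ _ _ _ _] head=0 tail=1 count=1
After op 2 (read()): arr=[1 _ _ _ _ _] head=1 tail=1 count=0
After op 3 (write(6)): arr=[1 6 _ _ _ _] head=1 tail=2 count=1
After op 4 (read()): arr=[1 6 _ _ _ _] head=2 tail=2 count=0
After op 5 (write(21)): arr=[1 6 21 _ _ _] head=2 tail=3 count=1
After op 6 (write(13)): arr=[1 6 21 13 _ _] head=2 tail=4 count=2
After op 7 (write(8)): arr=[1 6 21 13 8 _] head=2 tail=5 count=3
After op 8 (write(22)): arr=[1 6 21 13 8 22] head=2 tail=0 count=4
After op 9 (write(14)): arr=[14 6 21 13 8 22] head=2 tail=1 count=5
After op 10 (write(10)): arr=[14 10 21 13 8 22] head=2 tail=2 count=6
After op 11 (write(23)): arr=[14 10 23 13 8 22] head=3 tail=3 count=6
After op 12 (write(20)): arr=[14 10 23 20 8 22] head=4 tail=4 count=6
After op 13 (read()): arr=[14 10 23 20 8 22] head=5 tail=4 count=5
After op 14 (write(7)): arr=[14 10 23 20 7 22] head=5 tail=5 count=6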